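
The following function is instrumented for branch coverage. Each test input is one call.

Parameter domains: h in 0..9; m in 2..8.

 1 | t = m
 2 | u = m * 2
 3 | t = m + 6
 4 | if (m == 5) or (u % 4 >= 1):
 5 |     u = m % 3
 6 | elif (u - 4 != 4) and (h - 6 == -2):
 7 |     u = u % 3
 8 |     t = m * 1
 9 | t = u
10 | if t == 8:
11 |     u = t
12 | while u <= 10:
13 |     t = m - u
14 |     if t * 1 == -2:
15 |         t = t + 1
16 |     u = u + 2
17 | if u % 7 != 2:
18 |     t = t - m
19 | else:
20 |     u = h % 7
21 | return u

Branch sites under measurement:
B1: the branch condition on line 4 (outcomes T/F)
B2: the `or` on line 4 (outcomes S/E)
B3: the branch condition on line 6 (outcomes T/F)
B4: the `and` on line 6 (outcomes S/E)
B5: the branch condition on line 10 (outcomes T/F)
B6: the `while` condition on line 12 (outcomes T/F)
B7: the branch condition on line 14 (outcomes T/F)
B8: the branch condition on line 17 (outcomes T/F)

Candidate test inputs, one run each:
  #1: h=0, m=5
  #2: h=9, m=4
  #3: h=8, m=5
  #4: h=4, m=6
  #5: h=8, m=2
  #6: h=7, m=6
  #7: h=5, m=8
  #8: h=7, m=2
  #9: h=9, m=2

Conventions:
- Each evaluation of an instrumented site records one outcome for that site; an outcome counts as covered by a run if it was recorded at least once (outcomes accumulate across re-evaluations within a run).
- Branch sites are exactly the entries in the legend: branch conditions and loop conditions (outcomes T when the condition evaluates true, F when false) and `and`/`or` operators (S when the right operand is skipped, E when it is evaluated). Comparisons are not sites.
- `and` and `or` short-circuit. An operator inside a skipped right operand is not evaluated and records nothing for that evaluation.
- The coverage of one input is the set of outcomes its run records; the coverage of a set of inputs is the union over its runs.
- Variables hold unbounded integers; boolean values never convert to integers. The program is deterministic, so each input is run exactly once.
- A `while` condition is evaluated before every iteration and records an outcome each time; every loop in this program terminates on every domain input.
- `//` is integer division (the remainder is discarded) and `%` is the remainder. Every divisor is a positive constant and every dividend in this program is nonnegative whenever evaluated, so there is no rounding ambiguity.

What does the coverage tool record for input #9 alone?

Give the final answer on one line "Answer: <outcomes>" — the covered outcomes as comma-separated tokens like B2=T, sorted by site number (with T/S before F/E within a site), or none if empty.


Event log for input #9 (h=9, m=2):
  B2->E, B1->F, B4->E, B3->F, B5->F, B6->T, B7->T, B6->T, B7->F, B6->T
  B7->F, B6->T, B7->F, B6->F, B8->T
distinct outcomes covered: B1=F, B2=E, B3=F, B4=E, B5=F, B6=T, B6=F, B7=T, B7=F, B8=T
Answer: B1=F, B2=E, B3=F, B4=E, B5=F, B6=T, B6=F, B7=T, B7=F, B8=T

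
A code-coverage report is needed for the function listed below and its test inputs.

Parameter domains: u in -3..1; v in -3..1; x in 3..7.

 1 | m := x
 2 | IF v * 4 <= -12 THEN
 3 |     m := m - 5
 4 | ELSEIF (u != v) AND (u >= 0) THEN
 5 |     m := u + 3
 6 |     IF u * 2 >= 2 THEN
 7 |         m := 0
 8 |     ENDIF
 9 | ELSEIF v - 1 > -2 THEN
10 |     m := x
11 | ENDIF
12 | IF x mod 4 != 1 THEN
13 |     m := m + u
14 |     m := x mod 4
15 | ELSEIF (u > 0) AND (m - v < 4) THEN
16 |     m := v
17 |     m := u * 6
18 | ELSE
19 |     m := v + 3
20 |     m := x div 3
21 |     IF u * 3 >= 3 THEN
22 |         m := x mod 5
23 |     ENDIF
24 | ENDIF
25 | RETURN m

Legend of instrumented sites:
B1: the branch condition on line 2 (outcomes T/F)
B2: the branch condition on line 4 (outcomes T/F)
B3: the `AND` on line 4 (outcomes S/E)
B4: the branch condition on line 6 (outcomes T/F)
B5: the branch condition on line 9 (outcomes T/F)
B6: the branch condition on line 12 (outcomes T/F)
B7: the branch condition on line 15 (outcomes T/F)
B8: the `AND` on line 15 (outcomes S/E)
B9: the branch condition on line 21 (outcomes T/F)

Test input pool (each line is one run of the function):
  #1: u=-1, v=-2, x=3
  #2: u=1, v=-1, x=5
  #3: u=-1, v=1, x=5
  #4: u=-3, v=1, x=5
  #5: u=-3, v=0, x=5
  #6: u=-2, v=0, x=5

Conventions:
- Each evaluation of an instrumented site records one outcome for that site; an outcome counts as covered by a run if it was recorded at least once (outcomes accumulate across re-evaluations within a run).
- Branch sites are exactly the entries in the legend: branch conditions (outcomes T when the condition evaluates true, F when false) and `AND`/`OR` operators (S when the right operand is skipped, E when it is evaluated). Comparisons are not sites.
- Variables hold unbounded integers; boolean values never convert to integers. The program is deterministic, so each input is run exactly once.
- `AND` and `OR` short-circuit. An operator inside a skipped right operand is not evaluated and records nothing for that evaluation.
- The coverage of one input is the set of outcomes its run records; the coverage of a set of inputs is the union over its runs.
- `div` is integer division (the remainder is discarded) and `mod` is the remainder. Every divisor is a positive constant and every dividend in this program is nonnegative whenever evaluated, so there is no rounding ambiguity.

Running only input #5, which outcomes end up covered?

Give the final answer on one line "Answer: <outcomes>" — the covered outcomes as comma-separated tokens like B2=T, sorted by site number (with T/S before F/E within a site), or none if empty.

Running input #5 (u=-3, v=0, x=5), event by event:
  B1->F, B3->E, B2->F, B5->T, B6->F, B8->S, B7->F, B9->F
deduplicating events, the covered set is: B1=F, B2=F, B3=E, B5=T, B6=F, B7=F, B8=S, B9=F

Answer: B1=F, B2=F, B3=E, B5=T, B6=F, B7=F, B8=S, B9=F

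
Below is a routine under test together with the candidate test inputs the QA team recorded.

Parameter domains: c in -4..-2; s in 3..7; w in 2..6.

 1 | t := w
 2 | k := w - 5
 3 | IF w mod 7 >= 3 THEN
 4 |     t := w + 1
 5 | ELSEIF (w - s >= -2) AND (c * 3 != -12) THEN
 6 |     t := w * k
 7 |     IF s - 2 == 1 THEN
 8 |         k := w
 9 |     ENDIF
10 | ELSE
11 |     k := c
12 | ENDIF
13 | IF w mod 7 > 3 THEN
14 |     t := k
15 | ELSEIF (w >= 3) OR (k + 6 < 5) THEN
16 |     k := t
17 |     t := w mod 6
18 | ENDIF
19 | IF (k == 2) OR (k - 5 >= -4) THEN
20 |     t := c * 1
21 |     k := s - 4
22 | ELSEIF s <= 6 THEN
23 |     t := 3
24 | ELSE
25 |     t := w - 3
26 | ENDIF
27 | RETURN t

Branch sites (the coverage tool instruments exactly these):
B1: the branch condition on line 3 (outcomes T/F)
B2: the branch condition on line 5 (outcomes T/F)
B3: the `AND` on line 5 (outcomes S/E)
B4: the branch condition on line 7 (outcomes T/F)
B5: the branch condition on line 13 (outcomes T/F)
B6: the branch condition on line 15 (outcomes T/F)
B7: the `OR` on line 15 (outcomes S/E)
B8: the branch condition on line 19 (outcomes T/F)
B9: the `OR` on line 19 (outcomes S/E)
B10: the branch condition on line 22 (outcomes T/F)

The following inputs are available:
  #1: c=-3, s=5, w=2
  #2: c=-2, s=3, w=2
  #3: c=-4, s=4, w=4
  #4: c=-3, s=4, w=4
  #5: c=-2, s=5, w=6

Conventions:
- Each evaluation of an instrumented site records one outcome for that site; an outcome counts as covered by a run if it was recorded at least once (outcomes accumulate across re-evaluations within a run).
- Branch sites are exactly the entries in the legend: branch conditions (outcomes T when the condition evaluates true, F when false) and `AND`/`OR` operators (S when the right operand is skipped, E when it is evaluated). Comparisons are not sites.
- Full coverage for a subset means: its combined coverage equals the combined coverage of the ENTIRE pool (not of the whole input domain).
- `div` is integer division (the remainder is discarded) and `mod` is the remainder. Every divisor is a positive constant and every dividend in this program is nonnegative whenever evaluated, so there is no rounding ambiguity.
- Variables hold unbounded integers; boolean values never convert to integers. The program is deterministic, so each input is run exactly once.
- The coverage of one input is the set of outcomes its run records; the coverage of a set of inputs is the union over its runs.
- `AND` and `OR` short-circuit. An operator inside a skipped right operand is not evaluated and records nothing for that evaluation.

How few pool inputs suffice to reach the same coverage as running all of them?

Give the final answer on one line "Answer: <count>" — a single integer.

input #1, c=-3, s=5, w=2: outcomes B1=F, B2=F, B3=S, B5=F, B6=T, B7=E, B8=T, B9=S
input #2, c=-2, s=3, w=2: outcomes B1=F, B2=T, B3=E, B4=T, B5=F, B6=F, B7=E, B8=T, B9=S
input #3, c=-4, s=4, w=4: outcomes B1=T, B5=T, B8=F, B9=E, B10=T
input #4, c=-3, s=4, w=4: outcomes B1=T, B5=T, B8=F, B9=E, B10=T
input #5, c=-2, s=5, w=6: outcomes B1=T, B5=T, B8=T, B9=E
together the pool reaches 17 outcomes: B1=T, B1=F, B2=T, B2=F, B3=S, B3=E, B4=T, B5=T, B5=F, B6=T, B6=F, B7=E, B8=T, B8=F, B9=S, B9=E, B10=T
every size-1 subset falls short of the 17 outcomes (best: 9/17)
every size-2 subset falls short of the 17 outcomes (best: 14/17)
size 3: inputs {1, 2, 3} cover all 17 outcomes, and no lexicographically smaller subset of this size does

Answer: 3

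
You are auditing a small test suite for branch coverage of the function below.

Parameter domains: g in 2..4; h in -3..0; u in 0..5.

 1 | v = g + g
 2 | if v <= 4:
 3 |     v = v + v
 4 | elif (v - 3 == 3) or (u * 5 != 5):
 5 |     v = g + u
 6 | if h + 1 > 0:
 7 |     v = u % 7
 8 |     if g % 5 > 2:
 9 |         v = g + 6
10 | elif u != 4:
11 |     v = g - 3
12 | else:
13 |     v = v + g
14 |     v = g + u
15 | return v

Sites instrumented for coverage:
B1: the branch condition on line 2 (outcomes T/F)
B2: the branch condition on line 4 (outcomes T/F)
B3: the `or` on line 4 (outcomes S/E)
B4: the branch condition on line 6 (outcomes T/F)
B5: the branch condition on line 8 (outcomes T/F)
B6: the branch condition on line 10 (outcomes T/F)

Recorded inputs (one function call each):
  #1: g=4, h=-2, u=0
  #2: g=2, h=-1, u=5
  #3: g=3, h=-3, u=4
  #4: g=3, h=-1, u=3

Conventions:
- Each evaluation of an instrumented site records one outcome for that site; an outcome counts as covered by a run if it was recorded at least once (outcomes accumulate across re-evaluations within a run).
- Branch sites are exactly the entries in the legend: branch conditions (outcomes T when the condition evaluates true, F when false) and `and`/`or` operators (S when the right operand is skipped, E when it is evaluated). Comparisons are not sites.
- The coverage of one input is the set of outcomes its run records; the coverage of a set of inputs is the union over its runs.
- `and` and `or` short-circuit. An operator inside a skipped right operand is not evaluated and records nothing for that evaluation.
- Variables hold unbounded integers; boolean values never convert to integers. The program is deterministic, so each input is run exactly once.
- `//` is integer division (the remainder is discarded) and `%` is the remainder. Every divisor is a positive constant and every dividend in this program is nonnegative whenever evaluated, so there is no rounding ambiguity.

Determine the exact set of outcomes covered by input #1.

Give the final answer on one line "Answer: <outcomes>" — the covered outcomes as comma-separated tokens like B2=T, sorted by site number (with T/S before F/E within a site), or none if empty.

Simulating input #1 (g=4, h=-2, u=0) step by step:
  B1->F, B3->E, B2->T, B4->F, B6->T
collecting distinct outcomes: B1=F, B2=T, B3=E, B4=F, B6=T

Answer: B1=F, B2=T, B3=E, B4=F, B6=T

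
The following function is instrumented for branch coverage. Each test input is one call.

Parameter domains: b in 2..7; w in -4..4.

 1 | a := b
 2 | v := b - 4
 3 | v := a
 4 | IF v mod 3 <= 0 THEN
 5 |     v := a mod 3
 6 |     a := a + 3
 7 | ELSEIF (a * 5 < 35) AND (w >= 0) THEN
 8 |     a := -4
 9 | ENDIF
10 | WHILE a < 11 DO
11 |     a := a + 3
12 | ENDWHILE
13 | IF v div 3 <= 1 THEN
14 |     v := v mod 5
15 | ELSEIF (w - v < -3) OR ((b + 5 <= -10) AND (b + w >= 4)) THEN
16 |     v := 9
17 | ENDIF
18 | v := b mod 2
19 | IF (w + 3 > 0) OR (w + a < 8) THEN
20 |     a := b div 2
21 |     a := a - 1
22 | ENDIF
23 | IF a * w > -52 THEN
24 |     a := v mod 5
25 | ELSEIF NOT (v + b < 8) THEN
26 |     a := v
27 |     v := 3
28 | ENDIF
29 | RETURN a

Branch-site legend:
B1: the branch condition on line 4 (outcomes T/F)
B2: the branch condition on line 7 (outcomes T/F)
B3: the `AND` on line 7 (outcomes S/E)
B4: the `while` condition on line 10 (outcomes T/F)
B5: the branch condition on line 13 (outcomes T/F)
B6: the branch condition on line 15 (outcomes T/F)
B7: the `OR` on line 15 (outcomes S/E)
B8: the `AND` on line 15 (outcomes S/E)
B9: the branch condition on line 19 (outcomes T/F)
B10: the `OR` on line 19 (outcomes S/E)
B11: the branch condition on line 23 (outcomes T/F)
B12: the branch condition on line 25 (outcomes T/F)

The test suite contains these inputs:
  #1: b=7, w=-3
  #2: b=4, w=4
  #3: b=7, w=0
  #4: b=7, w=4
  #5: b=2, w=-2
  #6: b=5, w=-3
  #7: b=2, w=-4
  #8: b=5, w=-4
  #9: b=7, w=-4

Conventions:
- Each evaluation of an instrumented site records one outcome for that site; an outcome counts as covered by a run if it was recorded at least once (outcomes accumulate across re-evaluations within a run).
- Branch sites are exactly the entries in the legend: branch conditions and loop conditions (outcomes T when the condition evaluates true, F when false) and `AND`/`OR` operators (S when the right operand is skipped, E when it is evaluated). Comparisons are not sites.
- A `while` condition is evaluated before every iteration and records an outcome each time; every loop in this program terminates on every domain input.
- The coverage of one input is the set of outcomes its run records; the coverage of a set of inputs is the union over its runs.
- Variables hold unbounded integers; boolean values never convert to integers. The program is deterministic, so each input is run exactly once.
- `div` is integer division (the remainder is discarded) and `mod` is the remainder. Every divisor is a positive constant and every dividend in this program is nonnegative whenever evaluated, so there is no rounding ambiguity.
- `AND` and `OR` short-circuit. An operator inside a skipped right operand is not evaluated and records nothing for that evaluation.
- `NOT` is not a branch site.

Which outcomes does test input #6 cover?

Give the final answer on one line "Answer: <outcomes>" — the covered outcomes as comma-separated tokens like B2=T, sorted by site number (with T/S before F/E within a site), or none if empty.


Tracing the run of input #6 (b=5, w=-3):
  B1->F, B3->E, B2->F, B4->T, B4->T, B4->F, B5->T, B10->E, B9->F, B11->T
deduplicating events, the covered set is: B1=F, B2=F, B3=E, B4=T, B4=F, B5=T, B9=F, B10=E, B11=T
Answer: B1=F, B2=F, B3=E, B4=T, B4=F, B5=T, B9=F, B10=E, B11=T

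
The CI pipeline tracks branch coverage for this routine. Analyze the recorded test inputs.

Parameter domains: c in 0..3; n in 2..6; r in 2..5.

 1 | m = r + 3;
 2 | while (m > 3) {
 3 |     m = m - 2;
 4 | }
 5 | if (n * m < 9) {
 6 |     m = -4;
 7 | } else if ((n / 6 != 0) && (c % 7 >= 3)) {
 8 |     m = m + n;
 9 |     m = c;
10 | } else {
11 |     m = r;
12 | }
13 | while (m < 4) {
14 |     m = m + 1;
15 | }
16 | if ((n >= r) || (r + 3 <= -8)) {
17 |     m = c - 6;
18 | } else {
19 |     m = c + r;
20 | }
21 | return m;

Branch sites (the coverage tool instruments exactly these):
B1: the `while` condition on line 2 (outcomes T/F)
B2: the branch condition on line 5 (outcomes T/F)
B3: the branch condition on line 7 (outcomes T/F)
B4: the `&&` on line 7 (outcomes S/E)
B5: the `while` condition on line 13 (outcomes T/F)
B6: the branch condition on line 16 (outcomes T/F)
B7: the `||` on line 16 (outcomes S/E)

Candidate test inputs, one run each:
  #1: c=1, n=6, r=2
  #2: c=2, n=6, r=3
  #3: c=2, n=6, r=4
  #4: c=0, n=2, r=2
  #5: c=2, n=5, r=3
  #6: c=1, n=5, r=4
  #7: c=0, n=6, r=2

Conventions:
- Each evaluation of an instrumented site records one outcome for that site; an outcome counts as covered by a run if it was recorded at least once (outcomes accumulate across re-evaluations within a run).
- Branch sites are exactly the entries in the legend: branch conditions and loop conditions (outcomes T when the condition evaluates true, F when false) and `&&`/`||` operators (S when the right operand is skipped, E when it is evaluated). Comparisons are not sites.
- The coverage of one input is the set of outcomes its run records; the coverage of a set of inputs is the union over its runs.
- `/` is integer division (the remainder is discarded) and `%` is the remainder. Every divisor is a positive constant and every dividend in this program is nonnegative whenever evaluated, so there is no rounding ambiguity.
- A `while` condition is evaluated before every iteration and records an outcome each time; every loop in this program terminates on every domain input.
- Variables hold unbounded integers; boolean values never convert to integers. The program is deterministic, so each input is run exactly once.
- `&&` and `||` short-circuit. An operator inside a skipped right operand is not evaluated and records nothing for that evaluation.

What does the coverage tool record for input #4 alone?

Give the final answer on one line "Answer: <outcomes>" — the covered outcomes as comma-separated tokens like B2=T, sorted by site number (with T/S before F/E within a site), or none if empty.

Running input #4 (c=0, n=2, r=2), event by event:
  B1->T, B1->F, B2->T, B5->T, B5->T, B5->T, B5->T, B5->T, B5->T, B5->T
  B5->T, B5->F, B7->S, B6->T
collecting distinct outcomes: B1=T, B1=F, B2=T, B5=T, B5=F, B6=T, B7=S

Answer: B1=T, B1=F, B2=T, B5=T, B5=F, B6=T, B7=S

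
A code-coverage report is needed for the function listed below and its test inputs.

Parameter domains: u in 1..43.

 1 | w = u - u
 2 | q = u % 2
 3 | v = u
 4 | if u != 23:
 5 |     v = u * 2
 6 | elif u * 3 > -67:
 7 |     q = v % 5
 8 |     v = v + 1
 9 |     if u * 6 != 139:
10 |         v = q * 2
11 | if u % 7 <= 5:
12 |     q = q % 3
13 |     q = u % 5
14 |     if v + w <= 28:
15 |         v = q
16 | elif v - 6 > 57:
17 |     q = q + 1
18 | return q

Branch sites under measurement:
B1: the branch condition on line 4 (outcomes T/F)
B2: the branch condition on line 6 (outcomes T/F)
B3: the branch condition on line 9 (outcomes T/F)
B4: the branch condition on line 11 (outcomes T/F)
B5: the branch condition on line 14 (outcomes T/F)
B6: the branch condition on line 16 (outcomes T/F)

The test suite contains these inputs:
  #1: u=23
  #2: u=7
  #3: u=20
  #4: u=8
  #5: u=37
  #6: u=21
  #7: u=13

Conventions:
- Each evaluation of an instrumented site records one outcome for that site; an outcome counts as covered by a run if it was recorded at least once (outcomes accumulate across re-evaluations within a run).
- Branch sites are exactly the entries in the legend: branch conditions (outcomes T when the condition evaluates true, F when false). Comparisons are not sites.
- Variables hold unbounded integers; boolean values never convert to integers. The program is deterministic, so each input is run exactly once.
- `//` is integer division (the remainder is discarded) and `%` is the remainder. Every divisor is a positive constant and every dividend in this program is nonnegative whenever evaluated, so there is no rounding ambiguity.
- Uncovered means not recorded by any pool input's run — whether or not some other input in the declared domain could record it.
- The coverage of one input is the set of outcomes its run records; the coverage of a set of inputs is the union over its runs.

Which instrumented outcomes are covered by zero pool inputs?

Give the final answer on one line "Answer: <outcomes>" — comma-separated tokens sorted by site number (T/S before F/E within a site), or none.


#1 (u=23) -> covered: B1=F, B2=T, B3=T, B4=T, B5=T
#2 (u=7) -> covered: B1=T, B4=T, B5=T
#3 (u=20) -> covered: B1=T, B4=F, B6=F
#4 (u=8) -> covered: B1=T, B4=T, B5=T
#5 (u=37) -> covered: B1=T, B4=T, B5=F
#6 (u=21) -> covered: B1=T, B4=T, B5=F
#7 (u=13) -> covered: B1=T, B4=F, B6=F
union over the pool: B1=T, B1=F, B2=T, B3=T, B4=T, B4=F, B5=T, B5=F, B6=F
uncovered (3 of 12): B2=F, B3=F, B6=T
Answer: B2=F, B3=F, B6=T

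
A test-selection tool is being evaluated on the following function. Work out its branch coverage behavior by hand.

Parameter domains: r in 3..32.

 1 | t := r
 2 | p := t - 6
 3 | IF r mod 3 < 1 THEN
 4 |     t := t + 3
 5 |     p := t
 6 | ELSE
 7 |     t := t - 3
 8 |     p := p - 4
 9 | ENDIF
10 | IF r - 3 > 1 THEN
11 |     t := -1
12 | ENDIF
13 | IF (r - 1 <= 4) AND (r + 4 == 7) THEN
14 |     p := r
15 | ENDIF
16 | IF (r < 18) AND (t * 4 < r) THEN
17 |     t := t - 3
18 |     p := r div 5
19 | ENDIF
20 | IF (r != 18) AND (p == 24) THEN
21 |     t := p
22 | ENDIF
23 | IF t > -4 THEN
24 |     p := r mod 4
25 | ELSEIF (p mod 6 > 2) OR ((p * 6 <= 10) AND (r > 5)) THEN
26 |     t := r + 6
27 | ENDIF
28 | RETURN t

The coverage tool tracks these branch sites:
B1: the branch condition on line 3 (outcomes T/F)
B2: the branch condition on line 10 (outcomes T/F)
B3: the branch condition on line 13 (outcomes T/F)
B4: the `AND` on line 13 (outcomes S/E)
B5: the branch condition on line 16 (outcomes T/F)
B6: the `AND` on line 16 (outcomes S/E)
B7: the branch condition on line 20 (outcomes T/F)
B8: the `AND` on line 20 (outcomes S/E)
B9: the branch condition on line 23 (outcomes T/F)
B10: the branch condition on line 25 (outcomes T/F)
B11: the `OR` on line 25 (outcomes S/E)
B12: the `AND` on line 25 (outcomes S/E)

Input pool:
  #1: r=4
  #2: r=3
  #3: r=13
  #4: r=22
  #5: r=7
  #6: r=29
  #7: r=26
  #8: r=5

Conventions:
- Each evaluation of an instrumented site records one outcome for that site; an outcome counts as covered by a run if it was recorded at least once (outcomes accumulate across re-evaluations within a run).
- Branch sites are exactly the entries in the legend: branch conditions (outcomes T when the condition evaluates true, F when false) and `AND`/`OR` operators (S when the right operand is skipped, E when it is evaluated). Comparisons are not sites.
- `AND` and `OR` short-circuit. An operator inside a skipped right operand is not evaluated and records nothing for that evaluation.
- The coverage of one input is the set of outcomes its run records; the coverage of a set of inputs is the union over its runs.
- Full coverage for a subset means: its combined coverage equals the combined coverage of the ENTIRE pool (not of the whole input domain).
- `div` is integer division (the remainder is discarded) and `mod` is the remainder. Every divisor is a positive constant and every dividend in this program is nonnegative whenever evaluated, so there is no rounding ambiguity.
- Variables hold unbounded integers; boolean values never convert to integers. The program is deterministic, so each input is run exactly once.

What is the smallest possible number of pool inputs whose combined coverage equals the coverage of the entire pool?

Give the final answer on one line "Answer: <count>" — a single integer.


input #1, r=4: outcomes B1=F, B2=F, B3=F, B4=E, B5=F, B6=E, B7=F, B8=E, B9=T
input #2, r=3: outcomes B1=T, B2=F, B3=T, B4=E, B5=F, B6=E, B7=F, B8=E, B9=T
input #3, r=13: outcomes B1=F, B2=T, B3=F, B4=S, B5=T, B6=E, B7=F, B8=E, B9=F, B10=F, B11=E, B12=S
input #4, r=22: outcomes B1=F, B2=T, B3=F, B4=S, B5=F, B6=S, B7=F, B8=E, B9=T
input #5, r=7: outcomes B1=F, B2=T, B3=F, B4=S, B5=T, B6=E, B7=F, B8=E, B9=F, B10=T, B11=E, B12=E
input #6, r=29: outcomes B1=F, B2=T, B3=F, B4=S, B5=F, B6=S, B7=F, B8=E, B9=T
input #7, r=26: outcomes B1=F, B2=T, B3=F, B4=S, B5=F, B6=S, B7=F, B8=E, B9=T
input #8, r=5: outcomes B1=F, B2=T, B3=F, B4=E, B5=T, B6=E, B7=F, B8=E, B9=F, B10=F, B11=E, B12=E
the full pool covers 21 outcomes: B1=T, B1=F, B2=T, B2=F, B3=T, B3=F, B4=S, B4=E, B5=T, B5=F, B6=S, B6=E, B7=F, B8=E, B9=T, B9=F, B10=T, B10=F, B11=E, B12=S, B12=E
checked all size-1 subsets: none covers 21 outcomes (max 12/21)
checked all size-2 subsets: none covers 21 outcomes (max 18/21)
checked all size-3 subsets: none covers 21 outcomes (max 20/21)
at size 4, {2, 3, 4, 5} reaches all 21 outcomes; every lexicographically earlier size-4 subset fails
Answer: 4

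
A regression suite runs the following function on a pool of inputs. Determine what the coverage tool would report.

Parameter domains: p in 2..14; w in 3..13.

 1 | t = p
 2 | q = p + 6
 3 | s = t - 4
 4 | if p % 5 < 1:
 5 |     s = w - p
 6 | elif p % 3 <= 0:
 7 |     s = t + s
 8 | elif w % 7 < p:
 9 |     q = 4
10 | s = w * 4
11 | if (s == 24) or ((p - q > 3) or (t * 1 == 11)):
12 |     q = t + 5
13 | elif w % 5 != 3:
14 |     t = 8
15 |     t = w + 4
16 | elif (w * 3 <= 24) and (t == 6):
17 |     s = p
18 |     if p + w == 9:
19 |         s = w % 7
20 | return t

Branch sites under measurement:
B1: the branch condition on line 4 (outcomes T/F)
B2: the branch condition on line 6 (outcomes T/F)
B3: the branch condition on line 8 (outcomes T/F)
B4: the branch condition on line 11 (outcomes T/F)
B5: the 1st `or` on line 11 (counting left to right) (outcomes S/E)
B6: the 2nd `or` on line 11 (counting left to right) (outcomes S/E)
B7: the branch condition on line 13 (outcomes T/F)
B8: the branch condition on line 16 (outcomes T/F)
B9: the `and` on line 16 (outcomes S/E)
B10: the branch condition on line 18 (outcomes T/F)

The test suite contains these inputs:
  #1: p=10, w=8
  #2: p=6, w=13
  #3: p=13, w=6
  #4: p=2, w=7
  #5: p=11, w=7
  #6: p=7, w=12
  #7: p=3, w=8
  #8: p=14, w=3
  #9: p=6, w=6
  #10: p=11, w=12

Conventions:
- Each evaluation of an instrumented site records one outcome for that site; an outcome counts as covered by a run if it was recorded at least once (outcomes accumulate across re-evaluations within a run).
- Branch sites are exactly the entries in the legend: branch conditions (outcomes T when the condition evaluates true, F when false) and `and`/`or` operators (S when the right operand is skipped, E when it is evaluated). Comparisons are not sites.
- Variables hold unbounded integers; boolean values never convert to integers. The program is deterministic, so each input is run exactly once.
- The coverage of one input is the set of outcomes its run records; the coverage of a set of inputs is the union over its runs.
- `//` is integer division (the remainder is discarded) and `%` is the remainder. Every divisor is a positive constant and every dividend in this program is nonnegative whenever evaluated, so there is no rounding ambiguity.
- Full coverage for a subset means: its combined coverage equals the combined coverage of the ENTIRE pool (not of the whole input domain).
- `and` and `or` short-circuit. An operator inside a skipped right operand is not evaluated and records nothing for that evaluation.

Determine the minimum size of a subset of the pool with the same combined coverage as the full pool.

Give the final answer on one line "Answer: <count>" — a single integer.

test 1 (p=10, w=8) hits B1=T, B4=F, B5=E, B6=E, B7=F, B8=F, B9=E
test 2 (p=6, w=13) hits B1=F, B2=T, B4=F, B5=E, B6=E, B7=F, B8=F, B9=S
test 3 (p=13, w=6) hits B1=F, B2=F, B3=T, B4=T, B5=S
test 4 (p=2, w=7) hits B1=F, B2=F, B3=T, B4=F, B5=E, B6=E, B7=T
test 5 (p=11, w=7) hits B1=F, B2=F, B3=T, B4=T, B5=E, B6=S
test 6 (p=7, w=12) hits B1=F, B2=F, B3=T, B4=F, B5=E, B6=E, B7=T
test 7 (p=3, w=8) hits B1=F, B2=T, B4=F, B5=E, B6=E, B7=F, B8=F, B9=E
test 8 (p=14, w=3) hits B1=F, B2=F, B3=T, B4=T, B5=E, B6=S
test 9 (p=6, w=6) hits B1=F, B2=T, B4=T, B5=S
test 10 (p=11, w=12) hits B1=F, B2=F, B3=T, B4=T, B5=E, B6=S
together the pool reaches 16 outcomes: B1=T, B1=F, B2=T, B2=F, B3=T, B4=T, B4=F, B5=S, B5=E, B6=S, B6=E, B7=T, B7=F, B8=F, B9=S, B9=E
every size-1 subset falls short of the 16 outcomes (best: 8/16)
every size-2 subset falls short of the 16 outcomes (best: 12/16)
every size-3 subset falls short of the 16 outcomes (best: 14/16)
every size-4 subset falls short of the 16 outcomes (best: 15/16)
at size 5, {1, 2, 3, 4, 5} reaches all 16 outcomes; every lexicographically earlier size-5 subset fails

Answer: 5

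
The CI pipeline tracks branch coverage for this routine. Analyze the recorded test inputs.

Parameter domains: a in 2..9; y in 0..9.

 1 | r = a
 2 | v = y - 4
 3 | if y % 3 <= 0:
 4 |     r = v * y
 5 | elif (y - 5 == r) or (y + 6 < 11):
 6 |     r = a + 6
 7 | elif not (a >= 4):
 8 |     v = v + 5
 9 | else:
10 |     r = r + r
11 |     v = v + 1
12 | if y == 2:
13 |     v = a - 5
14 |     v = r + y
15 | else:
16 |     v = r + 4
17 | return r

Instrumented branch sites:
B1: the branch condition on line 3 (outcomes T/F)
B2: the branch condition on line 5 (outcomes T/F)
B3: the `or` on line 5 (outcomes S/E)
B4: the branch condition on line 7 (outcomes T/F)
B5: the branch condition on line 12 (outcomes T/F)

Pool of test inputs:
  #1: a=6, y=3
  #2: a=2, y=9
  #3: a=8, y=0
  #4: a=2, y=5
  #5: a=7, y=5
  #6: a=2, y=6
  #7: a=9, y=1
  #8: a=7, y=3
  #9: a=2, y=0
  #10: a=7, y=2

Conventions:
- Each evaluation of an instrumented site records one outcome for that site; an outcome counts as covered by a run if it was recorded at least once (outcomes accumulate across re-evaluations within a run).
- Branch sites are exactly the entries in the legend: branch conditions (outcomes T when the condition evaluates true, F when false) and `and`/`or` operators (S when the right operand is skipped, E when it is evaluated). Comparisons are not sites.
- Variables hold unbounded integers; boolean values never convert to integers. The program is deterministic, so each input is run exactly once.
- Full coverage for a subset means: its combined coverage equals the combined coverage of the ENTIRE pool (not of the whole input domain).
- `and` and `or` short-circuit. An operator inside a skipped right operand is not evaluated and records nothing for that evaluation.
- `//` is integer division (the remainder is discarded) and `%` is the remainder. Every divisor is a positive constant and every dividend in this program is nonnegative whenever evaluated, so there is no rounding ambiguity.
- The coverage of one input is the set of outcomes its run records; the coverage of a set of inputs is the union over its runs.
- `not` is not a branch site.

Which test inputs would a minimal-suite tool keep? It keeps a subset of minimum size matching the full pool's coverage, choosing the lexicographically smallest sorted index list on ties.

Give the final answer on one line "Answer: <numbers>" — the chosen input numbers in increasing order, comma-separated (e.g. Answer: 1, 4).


input #1 (a=6, y=3): covers B1=T, B5=F
input #2 (a=2, y=9): covers B1=T, B5=F
input #3 (a=8, y=0): covers B1=T, B5=F
input #4 (a=2, y=5): covers B1=F, B2=F, B3=E, B4=T, B5=F
input #5 (a=7, y=5): covers B1=F, B2=F, B3=E, B4=F, B5=F
input #6 (a=2, y=6): covers B1=T, B5=F
input #7 (a=9, y=1): covers B1=F, B2=T, B3=E, B5=F
input #8 (a=7, y=3): covers B1=T, B5=F
input #9 (a=2, y=0): covers B1=T, B5=F
input #10 (a=7, y=2): covers B1=F, B2=T, B3=E, B5=T
together the pool reaches 9 outcomes: B1=T, B1=F, B2=T, B2=F, B3=E, B4=T, B4=F, B5=T, B5=F
no size-1 subset reaches all 9 outcomes (best union: 5/9)
no size-2 subset reaches all 9 outcomes (best union: 7/9)
no size-3 subset reaches all 9 outcomes (best union: 8/9)
the canonical winner is {1, 4, 5, 10}: size 4, full 9-outcome coverage, earliest index list among size-4 covers
Answer: 1, 4, 5, 10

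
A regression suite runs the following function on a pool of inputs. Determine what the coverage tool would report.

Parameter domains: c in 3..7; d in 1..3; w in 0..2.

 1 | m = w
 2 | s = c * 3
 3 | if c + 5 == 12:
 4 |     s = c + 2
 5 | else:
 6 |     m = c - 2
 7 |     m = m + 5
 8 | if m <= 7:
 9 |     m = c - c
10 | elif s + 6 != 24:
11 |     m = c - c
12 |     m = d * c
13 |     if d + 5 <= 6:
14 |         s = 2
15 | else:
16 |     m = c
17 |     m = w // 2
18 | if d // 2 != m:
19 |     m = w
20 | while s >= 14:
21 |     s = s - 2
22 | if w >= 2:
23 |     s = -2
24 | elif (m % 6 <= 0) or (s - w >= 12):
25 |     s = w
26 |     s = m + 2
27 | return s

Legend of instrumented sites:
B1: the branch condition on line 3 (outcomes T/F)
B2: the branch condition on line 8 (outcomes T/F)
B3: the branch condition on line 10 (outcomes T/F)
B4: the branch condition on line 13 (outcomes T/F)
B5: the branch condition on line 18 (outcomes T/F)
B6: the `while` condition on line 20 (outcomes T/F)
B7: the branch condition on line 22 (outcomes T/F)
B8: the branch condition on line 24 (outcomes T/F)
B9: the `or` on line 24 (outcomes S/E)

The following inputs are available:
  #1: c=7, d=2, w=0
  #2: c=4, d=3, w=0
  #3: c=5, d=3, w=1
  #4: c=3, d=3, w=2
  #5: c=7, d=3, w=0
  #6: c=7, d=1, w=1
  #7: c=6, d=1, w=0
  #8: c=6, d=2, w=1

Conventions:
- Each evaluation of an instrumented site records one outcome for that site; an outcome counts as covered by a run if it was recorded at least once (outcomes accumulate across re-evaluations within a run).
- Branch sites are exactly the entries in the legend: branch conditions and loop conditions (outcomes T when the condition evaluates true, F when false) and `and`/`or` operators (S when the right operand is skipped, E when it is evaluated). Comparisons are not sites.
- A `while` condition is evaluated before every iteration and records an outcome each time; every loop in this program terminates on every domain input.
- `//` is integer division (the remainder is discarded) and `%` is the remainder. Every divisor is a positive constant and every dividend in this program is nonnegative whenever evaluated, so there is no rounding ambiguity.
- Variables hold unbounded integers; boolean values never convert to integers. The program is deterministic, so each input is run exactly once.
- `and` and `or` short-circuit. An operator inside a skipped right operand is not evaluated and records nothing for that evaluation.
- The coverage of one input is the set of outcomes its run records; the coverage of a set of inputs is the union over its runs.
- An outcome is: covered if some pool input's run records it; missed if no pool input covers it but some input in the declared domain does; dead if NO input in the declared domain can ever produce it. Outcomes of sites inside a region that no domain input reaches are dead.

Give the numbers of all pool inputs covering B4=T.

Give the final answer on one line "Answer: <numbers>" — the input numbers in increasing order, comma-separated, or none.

input #1 (c=7, d=2, w=0): misses B4=T
input #2 (c=4, d=3, w=0): misses B4=T
input #3 (c=5, d=3, w=1): misses B4=T
input #4 (c=3, d=3, w=2): misses B4=T
input #5 (c=7, d=3, w=0): misses B4=T
input #6 (c=7, d=1, w=1): misses B4=T
input #7 (c=6, d=1, w=0): misses B4=T
input #8 (c=6, d=2, w=1): misses B4=T

Answer: none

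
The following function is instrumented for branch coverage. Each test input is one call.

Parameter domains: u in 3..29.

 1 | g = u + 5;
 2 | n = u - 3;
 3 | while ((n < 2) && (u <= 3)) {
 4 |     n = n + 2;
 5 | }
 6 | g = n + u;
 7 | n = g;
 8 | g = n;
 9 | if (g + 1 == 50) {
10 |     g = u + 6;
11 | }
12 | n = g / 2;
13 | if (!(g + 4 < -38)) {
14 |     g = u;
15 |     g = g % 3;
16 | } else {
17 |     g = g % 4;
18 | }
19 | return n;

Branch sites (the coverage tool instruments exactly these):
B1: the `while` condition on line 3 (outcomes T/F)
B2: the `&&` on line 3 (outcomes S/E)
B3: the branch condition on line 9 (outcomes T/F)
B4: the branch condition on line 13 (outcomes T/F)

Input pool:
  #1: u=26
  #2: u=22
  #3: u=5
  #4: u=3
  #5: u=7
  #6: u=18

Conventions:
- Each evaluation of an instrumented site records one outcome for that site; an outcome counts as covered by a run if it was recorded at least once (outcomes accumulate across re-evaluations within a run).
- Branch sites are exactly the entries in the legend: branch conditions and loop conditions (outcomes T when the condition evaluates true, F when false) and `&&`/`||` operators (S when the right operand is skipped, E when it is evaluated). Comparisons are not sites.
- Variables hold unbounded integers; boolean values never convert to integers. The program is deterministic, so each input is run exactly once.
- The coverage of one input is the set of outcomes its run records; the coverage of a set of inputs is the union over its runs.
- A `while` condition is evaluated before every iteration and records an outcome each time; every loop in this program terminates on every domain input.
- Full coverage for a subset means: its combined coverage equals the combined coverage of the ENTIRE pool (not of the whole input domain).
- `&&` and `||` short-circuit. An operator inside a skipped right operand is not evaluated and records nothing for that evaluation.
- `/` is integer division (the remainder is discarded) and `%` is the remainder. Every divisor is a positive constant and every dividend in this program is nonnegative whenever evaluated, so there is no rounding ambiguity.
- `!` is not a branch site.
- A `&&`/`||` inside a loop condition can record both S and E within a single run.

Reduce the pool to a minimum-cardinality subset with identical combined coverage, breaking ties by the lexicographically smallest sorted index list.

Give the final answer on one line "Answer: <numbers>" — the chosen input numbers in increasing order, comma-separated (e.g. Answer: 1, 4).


input #1 (u=26): events B2->S, B1->F, B3->T, B4->T; covers B1=F, B2=S, B3=T, B4=T
input #2 (u=22): events B2->S, B1->F, B3->F, B4->T; covers B1=F, B2=S, B3=F, B4=T
input #3 (u=5): events B2->S, B1->F, B3->F, B4->T; covers B1=F, B2=S, B3=F, B4=T
input #4 (u=3): events B2->E, B1->T, B2->S, B1->F, B3->F, B4->T; covers B1=T, B1=F, B2=S, B2=E, B3=F, B4=T
input #5 (u=7): events B2->S, B1->F, B3->F, B4->T; covers B1=F, B2=S, B3=F, B4=T
input #6 (u=18): events B2->S, B1->F, B3->F, B4->T; covers B1=F, B2=S, B3=F, B4=T
the full pool covers 7 outcomes: B1=T, B1=F, B2=S, B2=E, B3=T, B3=F, B4=T
no size-1 subset reaches all 7 outcomes (best union: 6/7)
at size 2, {1, 4} reaches all 7 outcomes; every lexicographically earlier size-2 subset fails
Answer: 1, 4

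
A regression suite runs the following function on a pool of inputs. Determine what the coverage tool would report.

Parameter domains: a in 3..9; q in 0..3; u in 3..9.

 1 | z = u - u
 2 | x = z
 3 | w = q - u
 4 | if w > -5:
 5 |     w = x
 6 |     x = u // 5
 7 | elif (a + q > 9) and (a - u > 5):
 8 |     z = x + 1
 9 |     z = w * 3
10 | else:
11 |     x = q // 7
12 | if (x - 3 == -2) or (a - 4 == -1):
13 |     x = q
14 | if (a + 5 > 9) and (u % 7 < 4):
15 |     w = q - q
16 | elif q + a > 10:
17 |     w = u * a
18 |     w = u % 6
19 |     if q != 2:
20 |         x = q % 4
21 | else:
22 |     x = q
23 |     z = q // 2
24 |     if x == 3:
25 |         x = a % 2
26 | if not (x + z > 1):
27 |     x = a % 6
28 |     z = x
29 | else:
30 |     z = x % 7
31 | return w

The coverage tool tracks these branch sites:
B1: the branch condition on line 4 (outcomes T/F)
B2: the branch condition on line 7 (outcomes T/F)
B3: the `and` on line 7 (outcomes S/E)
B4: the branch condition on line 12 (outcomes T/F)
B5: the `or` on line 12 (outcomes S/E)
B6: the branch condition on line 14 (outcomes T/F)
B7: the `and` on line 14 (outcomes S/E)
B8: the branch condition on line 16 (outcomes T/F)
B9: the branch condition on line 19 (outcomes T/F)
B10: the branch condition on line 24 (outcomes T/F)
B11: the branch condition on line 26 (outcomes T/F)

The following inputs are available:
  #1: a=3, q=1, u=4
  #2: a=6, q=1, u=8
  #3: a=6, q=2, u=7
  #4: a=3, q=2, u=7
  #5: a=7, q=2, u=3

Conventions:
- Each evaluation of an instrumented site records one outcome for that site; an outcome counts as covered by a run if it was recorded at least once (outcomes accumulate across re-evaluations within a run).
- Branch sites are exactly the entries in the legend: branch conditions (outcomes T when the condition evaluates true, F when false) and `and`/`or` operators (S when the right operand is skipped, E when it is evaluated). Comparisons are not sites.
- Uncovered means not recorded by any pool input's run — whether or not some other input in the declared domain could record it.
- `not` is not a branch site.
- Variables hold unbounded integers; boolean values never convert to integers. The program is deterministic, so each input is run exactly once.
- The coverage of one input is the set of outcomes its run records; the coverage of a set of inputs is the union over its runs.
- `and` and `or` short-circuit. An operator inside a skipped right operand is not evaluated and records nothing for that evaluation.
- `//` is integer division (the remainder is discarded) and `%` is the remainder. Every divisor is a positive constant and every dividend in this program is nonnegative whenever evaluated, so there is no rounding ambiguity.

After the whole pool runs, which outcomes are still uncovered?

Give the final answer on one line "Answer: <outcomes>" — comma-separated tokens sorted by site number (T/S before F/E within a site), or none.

input #1, a=3, q=1, u=4: events B1->T, B5->E, B4->T, B7->S, B6->F, B8->F, B10->F, B11->T; outcomes B1=T, B4=T, B5=E, B6=F, B7=S, B8=F, B10=F, B11=T
input #2, a=6, q=1, u=8: events B1->F, B3->S, B2->F, B5->E, B4->F, B7->E, B6->T, B11->T; outcomes B1=F, B2=F, B3=S, B4=F, B5=E, B6=T, B7=E, B11=T
input #3, a=6, q=2, u=7: events B1->F, B3->S, B2->F, B5->E, B4->F, B7->E, B6->T, B11->T; outcomes B1=F, B2=F, B3=S, B4=F, B5=E, B6=T, B7=E, B11=T
input #4, a=3, q=2, u=7: events B1->F, B3->S, B2->F, B5->E, B4->T, B7->S, B6->F, B8->F, B10->F, B11->F; outcomes B1=F, B2=F, B3=S, B4=T, B5=E, B6=F, B7=S, B8=F, B10=F, B11=F
input #5, a=7, q=2, u=3: events B1->T, B5->E, B4->F, B7->E, B6->T, B11->T; outcomes B1=T, B4=F, B5=E, B6=T, B7=E, B11=T
union over the pool: B1=T, B1=F, B2=F, B3=S, B4=T, B4=F, B5=E, B6=T, B6=F, B7=S, B7=E, B8=F, B10=F, B11=T, B11=F
uncovered (7 of 22): B2=T, B3=E, B5=S, B8=T, B9=T, B9=F, B10=T

Answer: B2=T, B3=E, B5=S, B8=T, B9=T, B9=F, B10=T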